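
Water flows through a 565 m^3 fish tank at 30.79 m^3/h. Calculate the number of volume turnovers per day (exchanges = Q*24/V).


Daily flow volume = 30.79 m^3/h * 24 h = 738.96 m^3/day
Exchanges = daily flow / tank volume = 738.96 / 565 = 1.30789 exchanges/day

1.30789 exchanges/day


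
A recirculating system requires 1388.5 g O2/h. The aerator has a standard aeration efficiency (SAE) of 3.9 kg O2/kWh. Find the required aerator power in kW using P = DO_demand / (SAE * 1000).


SAE in g O2/kWh = 3.9 * 1000 = 3900 g/kWh
P = DO_demand / SAE_g = 1388.5 / 3900 = 0.356026 kW

0.356026 kW


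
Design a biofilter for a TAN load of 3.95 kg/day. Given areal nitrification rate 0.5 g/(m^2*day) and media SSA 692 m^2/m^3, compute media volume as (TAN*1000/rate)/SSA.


A = 3.95*1000 / 0.5 = 7900 m^2
V = 7900 / 692 = 11.4162

11.4162 m^3


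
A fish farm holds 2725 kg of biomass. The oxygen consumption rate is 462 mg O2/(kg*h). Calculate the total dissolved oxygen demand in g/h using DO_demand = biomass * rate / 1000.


Total O2 consumption (mg/h) = 2725 kg * 462 mg/(kg*h) = 1258950 mg/h
Convert to g/h: 1258950 / 1000 = 1258.95 g/h

1258.95 g/h


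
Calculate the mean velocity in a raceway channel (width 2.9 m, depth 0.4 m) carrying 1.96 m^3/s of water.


Cross-sectional area = W * d = 2.9 * 0.4 = 1.16 m^2
Velocity = Q / A = 1.96 / 1.16 = 1.68966 m/s

1.68966 m/s


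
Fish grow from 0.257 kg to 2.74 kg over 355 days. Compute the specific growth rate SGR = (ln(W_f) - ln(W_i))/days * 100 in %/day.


ln(W_f) = ln(2.74) = 1.0079579
ln(W_i) = ln(0.257) = -1.3586792
ln(W_f) - ln(W_i) = 1.0079579 - -1.3586792 = 2.3666371
SGR = 2.3666371 / 355 * 100 = 0.666658 %/day

0.666658 %/day


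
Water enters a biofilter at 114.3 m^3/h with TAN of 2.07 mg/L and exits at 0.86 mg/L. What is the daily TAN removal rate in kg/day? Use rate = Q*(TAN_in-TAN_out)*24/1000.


Concentration drop: TAN_in - TAN_out = 2.07 - 0.86 = 1.21 mg/L
Hourly TAN removed = Q * dTAN = 114.3 m^3/h * 1.21 mg/L = 138.303 g/h  (m^3/h * mg/L = g/h)
Daily TAN removed = 138.303 * 24 = 3319.272 g/day
Convert to kg/day: 3319.272 / 1000 = 3.319272 kg/day

3.319272 kg/day


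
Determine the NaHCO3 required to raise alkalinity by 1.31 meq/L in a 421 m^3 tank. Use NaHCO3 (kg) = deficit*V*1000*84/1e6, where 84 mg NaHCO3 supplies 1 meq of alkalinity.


Tank volume in L = 421 m^3 * 1000 = 421000 L
Total meq required = 1.31 meq/L * 421000 L = 551510 meq
NaHCO3 mass = 551510 meq * 84 mg/meq / 1e6 = 46.3268 kg

46.3268 kg


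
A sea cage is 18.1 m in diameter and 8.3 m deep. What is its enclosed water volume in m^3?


r = d/2 = 18.1/2 = 9.05 m
Base area = pi*r^2 = pi*9.05^2 = 257.30429 m^2
Volume = 257.30429 * 8.3 = 2135.63 m^3

2135.63 m^3


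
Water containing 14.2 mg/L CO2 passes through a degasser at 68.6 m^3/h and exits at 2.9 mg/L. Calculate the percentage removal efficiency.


CO2_out / CO2_in = 2.9 / 14.2 = 0.20422535
Fraction remaining = 0.20422535
efficiency = (1 - 0.20422535) * 100 = 79.5775 %

79.5775 %


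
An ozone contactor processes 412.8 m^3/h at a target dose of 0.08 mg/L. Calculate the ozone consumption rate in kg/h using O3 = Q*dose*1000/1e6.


O3 demand (mg/h) = Q * dose * 1000 = 412.8 * 0.08 * 1000 = 33024 mg/h
Convert mg to kg: 33024 / 1e6 = 0.033024 kg/h

0.033024 kg/h


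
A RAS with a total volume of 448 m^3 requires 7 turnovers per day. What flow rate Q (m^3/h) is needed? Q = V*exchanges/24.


Daily recirculation volume = 448 m^3 * 7 = 3136 m^3/day
Flow rate Q = daily volume / 24 h = 3136 / 24 = 130.667 m^3/h

130.667 m^3/h


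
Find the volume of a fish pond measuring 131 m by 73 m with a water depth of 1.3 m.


Base area = L * W = 131 * 73 = 9563 m^2
Volume = area * depth = 9563 * 1.3 = 12431.9 m^3

12431.9 m^3


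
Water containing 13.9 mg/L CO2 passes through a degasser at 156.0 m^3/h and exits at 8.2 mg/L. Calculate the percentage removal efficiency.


CO2_out / CO2_in = 8.2 / 13.9 = 0.58992806
Fraction remaining = 0.58992806
efficiency = (1 - 0.58992806) * 100 = 41.0072 %

41.0072 %


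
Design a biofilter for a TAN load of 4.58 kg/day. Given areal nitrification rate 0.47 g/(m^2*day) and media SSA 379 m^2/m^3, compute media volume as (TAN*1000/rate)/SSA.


A = 4.58*1000 / 0.47 = 9744.6809 m^2
V = 9744.6809 / 379 = 25.7116

25.7116 m^3


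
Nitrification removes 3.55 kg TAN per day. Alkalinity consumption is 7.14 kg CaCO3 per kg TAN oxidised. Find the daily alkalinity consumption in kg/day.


Alkalinity factor: 7.14 kg CaCO3 consumed per kg TAN nitrified
alk = 3.55 kg TAN * 7.14 = 25.347 kg CaCO3/day

25.347 kg CaCO3/day


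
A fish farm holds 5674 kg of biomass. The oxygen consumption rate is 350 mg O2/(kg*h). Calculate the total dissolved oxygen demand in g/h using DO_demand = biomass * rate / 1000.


Total O2 consumption (mg/h) = 5674 kg * 350 mg/(kg*h) = 1985900 mg/h
Convert to g/h: 1985900 / 1000 = 1985.9 g/h

1985.9 g/h


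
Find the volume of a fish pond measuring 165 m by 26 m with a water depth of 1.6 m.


Base area = L * W = 165 * 26 = 4290 m^2
Volume = area * depth = 4290 * 1.6 = 6864 m^3

6864 m^3


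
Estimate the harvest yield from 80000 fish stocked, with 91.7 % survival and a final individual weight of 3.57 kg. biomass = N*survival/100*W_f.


Survivors = 80000 * 91.7/100 = 73360 fish
Harvest biomass = survivors * W_f = 73360 * 3.57 = 261895.2 kg

261895.2 kg


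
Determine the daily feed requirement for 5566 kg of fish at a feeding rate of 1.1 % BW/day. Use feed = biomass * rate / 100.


Feeding rate fraction = 1.1% / 100 = 0.011
Daily feed = 5566 kg * 0.011 = 61.226 kg/day

61.226 kg/day


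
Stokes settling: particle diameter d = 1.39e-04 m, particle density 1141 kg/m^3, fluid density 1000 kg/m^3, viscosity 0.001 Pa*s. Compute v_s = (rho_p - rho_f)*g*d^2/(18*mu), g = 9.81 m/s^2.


Density difference: rho_p - rho_f = 1141 - 1000 = 141 kg/m^3
d^2 = (1.39e-04)^2 = 1.9321e-08 m^2
Numerator = (rho_p - rho_f) * g * d^2 = 141 * 9.81 * 1.9321e-08 = 2.6725e-05
Denominator = 18 * mu = 18 * 0.001 = 0.018
v_s = 2.6725e-05 / 0.018 = 0.00148472 m/s
Check: Re = rho_f * v_s * d / mu = 1000 * 0.00148472 * 1.39e-04 / 0.001 = 0.206 < 1, so Stokes' law applies.

0.00148472 m/s


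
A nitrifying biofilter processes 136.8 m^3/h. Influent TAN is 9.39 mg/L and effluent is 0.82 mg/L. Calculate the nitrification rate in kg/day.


Concentration drop: TAN_in - TAN_out = 9.39 - 0.82 = 8.57 mg/L
Hourly TAN removed = Q * dTAN = 136.8 m^3/h * 8.57 mg/L = 1172.376 g/h  (m^3/h * mg/L = g/h)
Daily TAN removed = 1172.376 * 24 = 28137.024 g/day
Convert to kg/day: 28137.024 / 1000 = 28.137024 kg/day

28.137024 kg/day


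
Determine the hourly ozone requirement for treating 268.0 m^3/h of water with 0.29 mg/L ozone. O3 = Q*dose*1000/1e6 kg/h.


O3 demand (mg/h) = Q * dose * 1000 = 268.0 * 0.29 * 1000 = 77720 mg/h
Convert mg to kg: 77720 / 1e6 = 0.07772 kg/h

0.07772 kg/h


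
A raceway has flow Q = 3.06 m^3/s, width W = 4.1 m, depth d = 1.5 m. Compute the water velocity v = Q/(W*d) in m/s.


Cross-sectional area = W * d = 4.1 * 1.5 = 6.15 m^2
Velocity = Q / A = 3.06 / 6.15 = 0.497561 m/s

0.497561 m/s


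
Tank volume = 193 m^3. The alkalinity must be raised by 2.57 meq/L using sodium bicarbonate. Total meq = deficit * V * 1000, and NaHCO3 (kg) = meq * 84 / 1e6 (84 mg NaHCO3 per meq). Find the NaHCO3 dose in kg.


Tank volume in L = 193 m^3 * 1000 = 193000 L
Total meq required = 2.57 meq/L * 193000 L = 496010 meq
NaHCO3 mass = 496010 meq * 84 mg/meq / 1e6 = 41.6648 kg

41.6648 kg


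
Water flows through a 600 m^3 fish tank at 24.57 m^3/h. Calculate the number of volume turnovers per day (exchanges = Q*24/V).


Daily flow volume = 24.57 m^3/h * 24 h = 589.68 m^3/day
Exchanges = daily flow / tank volume = 589.68 / 600 = 0.9828 exchanges/day

0.9828 exchanges/day


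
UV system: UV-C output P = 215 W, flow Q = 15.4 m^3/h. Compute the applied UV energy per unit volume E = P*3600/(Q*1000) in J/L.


Energy delivered per hour = 215 W * 3600 s = 774000 J/h
Volume treated per hour = 15.4 m^3/h * 1000 = 15400 L/h
dose = 774000 / 15400 = 50.2597 J/L

50.2597 J/L


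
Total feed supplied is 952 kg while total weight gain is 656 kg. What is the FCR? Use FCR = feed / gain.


FCR = feed consumed / weight gained
FCR = 952 kg / 656 kg = 1.45122

1.45122


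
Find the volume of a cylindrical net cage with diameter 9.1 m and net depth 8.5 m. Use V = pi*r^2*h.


r = d/2 = 9.1/2 = 4.55 m
Base area = pi*r^2 = pi*4.55^2 = 65.038822 m^2
Volume = 65.038822 * 8.5 = 552.83 m^3

552.83 m^3


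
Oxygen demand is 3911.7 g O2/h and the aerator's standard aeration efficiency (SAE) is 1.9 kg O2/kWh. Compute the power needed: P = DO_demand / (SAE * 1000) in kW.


SAE in g O2/kWh = 1.9 * 1000 = 1900 g/kWh
P = DO_demand / SAE_g = 3911.7 / 1900 = 2.05879 kW

2.05879 kW


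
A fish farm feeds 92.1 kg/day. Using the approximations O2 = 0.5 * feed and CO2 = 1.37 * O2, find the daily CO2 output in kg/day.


O2 = 92.1 * 0.5 = 46.05
CO2 = 46.05 * 1.37 = 63.0885

63.0885 kg/day


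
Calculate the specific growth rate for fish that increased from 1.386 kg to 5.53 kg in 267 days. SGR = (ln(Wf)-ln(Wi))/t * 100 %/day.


ln(W_f) = ln(5.53) = 1.7101878
ln(W_i) = ln(1.386) = 0.3264219
ln(W_f) - ln(W_i) = 1.7101878 - 0.3264219 = 1.3837659
SGR = 1.3837659 / 267 * 100 = 0.518264 %/day

0.518264 %/day


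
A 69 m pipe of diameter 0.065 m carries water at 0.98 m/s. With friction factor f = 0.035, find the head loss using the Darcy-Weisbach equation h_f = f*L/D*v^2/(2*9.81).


v^2 = 0.98^2 = 0.9604 m^2/s^2
L/D = 69/0.065 = 1061.5385
h_f = f*(L/D)*v^2/(2g) = 0.035 * 1061.5385 * 0.9604 / 19.62 = 1.81868 m

1.81868 m


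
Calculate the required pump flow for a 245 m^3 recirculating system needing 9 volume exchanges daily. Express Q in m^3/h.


Daily recirculation volume = 245 m^3 * 9 = 2205 m^3/day
Flow rate Q = daily volume / 24 h = 2205 / 24 = 91.875 m^3/h

91.875 m^3/h


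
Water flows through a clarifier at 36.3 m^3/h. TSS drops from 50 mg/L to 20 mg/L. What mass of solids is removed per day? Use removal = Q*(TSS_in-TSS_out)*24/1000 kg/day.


Concentration drop: TSS_in - TSS_out = 50 - 20 = 30 mg/L
Hourly solids removed = Q * dTSS = 36.3 m^3/h * 30 mg/L = 1089 g/h  (m^3/h * mg/L = g/h)
Daily solids removed = 1089 * 24 = 26136 g/day
Convert g to kg: 26136 / 1000 = 26.136 kg/day

26.136 kg/day


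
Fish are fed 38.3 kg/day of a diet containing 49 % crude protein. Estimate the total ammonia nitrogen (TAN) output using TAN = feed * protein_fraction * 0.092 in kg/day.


Protein in feed = 38.3 * 49/100 = 18.767 kg/day
TAN = protein * 0.092 = 18.767 * 0.092 = 1.726564 kg/day

1.726564 kg/day


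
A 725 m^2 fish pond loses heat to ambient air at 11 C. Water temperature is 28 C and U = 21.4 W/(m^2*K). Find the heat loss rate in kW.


Temperature difference dT = 28 - 11 = 17 K
Heat loss (W) = U * A * dT = 21.4 * 725 * 17 = 263755 W
Convert to kW: 263755 / 1000 = 263.755 kW

263.755 kW


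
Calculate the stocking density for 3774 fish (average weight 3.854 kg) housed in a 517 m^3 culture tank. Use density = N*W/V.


Total biomass = 3774 fish * 3.854 kg = 14544.996 kg
Density = total biomass / volume = 14544.996 / 517 = 28.1335 kg/m^3

28.1335 kg/m^3


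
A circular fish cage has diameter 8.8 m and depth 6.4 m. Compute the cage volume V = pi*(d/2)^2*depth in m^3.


r = d/2 = 8.8/2 = 4.4 m
Base area = pi*r^2 = pi*4.4^2 = 60.821234 m^2
Volume = 60.821234 * 6.4 = 389.256 m^3

389.256 m^3


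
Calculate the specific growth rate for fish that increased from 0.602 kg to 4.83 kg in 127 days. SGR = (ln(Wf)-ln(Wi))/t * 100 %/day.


ln(W_f) = ln(4.83) = 1.5748465
ln(W_i) = ln(0.602) = -0.50749783
ln(W_f) - ln(W_i) = 1.5748465 - -0.50749783 = 2.0823443
SGR = 2.0823443 / 127 * 100 = 1.63964 %/day

1.63964 %/day


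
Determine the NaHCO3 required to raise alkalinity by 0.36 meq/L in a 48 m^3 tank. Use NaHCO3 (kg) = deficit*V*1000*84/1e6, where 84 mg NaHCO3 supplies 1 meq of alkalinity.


Tank volume in L = 48 m^3 * 1000 = 48000 L
Total meq required = 0.36 meq/L * 48000 L = 17280 meq
NaHCO3 mass = 17280 meq * 84 mg/meq / 1e6 = 1.45152 kg

1.45152 kg


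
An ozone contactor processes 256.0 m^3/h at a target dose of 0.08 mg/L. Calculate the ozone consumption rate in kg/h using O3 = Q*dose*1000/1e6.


O3 demand (mg/h) = Q * dose * 1000 = 256.0 * 0.08 * 1000 = 20480 mg/h
Convert mg to kg: 20480 / 1e6 = 0.02048 kg/h

0.02048 kg/h


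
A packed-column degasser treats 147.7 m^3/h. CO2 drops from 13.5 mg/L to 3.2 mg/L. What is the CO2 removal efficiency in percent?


CO2_out / CO2_in = 3.2 / 13.5 = 0.23703704
Fraction remaining = 0.23703704
efficiency = (1 - 0.23703704) * 100 = 76.2963 %

76.2963 %


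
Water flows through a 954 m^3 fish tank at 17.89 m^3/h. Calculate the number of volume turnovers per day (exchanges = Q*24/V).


Daily flow volume = 17.89 m^3/h * 24 h = 429.36 m^3/day
Exchanges = daily flow / tank volume = 429.36 / 954 = 0.450063 exchanges/day

0.450063 exchanges/day


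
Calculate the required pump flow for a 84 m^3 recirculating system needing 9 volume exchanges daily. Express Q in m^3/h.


Daily recirculation volume = 84 m^3 * 9 = 756 m^3/day
Flow rate Q = daily volume / 24 h = 756 / 24 = 31.5 m^3/h

31.5 m^3/h


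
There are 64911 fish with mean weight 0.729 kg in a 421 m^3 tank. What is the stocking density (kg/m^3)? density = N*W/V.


Total biomass = 64911 fish * 0.729 kg = 47320.119 kg
Density = total biomass / volume = 47320.119 / 421 = 112.399 kg/m^3

112.399 kg/m^3


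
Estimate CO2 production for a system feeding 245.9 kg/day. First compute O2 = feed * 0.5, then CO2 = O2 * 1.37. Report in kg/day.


O2 = 245.9 * 0.5 = 122.95
CO2 = 122.95 * 1.37 = 168.4415

168.4415 kg/day


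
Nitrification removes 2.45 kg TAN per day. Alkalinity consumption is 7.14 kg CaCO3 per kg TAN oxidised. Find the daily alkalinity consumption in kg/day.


Alkalinity factor: 7.14 kg CaCO3 consumed per kg TAN nitrified
alk = 2.45 kg TAN * 7.14 = 17.493 kg CaCO3/day

17.493 kg CaCO3/day


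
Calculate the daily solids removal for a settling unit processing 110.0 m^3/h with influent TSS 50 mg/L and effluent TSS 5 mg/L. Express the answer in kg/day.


Concentration drop: TSS_in - TSS_out = 50 - 5 = 45 mg/L
Hourly solids removed = Q * dTSS = 110.0 m^3/h * 45 mg/L = 4950 g/h  (m^3/h * mg/L = g/h)
Daily solids removed = 4950 * 24 = 118800 g/day
Convert g to kg: 118800 / 1000 = 118.8 kg/day

118.8 kg/day


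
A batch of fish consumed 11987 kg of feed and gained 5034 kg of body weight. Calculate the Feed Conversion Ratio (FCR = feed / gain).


FCR = feed consumed / weight gained
FCR = 11987 kg / 5034 kg = 2.38121

2.38121


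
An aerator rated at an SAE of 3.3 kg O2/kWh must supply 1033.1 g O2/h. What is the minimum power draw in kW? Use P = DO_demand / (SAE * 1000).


SAE in g O2/kWh = 3.3 * 1000 = 3300 g/kWh
P = DO_demand / SAE_g = 1033.1 / 3300 = 0.313061 kW

0.313061 kW


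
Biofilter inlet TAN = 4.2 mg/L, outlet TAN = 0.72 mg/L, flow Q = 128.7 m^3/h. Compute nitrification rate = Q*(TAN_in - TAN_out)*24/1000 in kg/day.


Concentration drop: TAN_in - TAN_out = 4.2 - 0.72 = 3.48 mg/L
Hourly TAN removed = Q * dTAN = 128.7 m^3/h * 3.48 mg/L = 447.876 g/h  (m^3/h * mg/L = g/h)
Daily TAN removed = 447.876 * 24 = 10749.024 g/day
Convert to kg/day: 10749.024 / 1000 = 10.749024 kg/day

10.749024 kg/day


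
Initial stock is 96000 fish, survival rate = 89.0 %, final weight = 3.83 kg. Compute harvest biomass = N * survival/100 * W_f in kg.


Survivors = 96000 * 89.0/100 = 85440 fish
Harvest biomass = survivors * W_f = 85440 * 3.83 = 327235.2 kg

327235.2 kg


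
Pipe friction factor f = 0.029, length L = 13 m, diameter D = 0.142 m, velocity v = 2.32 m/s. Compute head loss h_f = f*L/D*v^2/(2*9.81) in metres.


v^2 = 2.32^2 = 5.3824 m^2/s^2
L/D = 13/0.142 = 91.549296
h_f = f*(L/D)*v^2/(2g) = 0.029 * 91.549296 * 5.3824 / 19.62 = 0.728333 m

0.728333 m


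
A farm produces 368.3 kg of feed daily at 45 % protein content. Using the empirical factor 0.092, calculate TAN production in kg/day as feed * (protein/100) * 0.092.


Protein in feed = 368.3 * 45/100 = 165.735 kg/day
TAN = protein * 0.092 = 165.735 * 0.092 = 15.24762 kg/day

15.24762 kg/day


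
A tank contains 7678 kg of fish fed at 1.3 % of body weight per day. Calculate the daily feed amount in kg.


Feeding rate fraction = 1.3% / 100 = 0.013
Daily feed = 7678 kg * 0.013 = 99.814 kg/day

99.814 kg/day


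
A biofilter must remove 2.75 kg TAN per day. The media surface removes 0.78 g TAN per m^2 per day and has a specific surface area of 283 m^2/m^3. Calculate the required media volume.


A = 2.75*1000 / 0.78 = 3525.641 m^2
V = 3525.641 / 283 = 12.4581

12.4581 m^3


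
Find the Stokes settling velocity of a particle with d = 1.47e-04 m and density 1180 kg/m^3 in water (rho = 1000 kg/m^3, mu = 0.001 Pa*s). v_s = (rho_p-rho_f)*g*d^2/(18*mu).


Density difference: rho_p - rho_f = 1180 - 1000 = 180 kg/m^3
d^2 = (1.47e-04)^2 = 2.1609e-08 m^2
Numerator = (rho_p - rho_f) * g * d^2 = 180 * 9.81 * 2.1609e-08 = 3.8157172e-05
Denominator = 18 * mu = 18 * 0.001 = 0.018
v_s = 3.8157172e-05 / 0.018 = 0.00211984 m/s
Check: Re = rho_f * v_s * d / mu = 1000 * 0.00211984 * 1.47e-04 / 0.001 = 0.312 < 1, so Stokes' law applies.

0.00211984 m/s


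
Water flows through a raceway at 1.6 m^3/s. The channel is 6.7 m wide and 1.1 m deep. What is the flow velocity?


Cross-sectional area = W * d = 6.7 * 1.1 = 7.37 m^2
Velocity = Q / A = 1.6 / 7.37 = 0.217096 m/s

0.217096 m/s


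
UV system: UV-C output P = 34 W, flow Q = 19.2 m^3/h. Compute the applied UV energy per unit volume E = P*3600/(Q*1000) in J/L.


Energy delivered per hour = 34 W * 3600 s = 122400 J/h
Volume treated per hour = 19.2 m^3/h * 1000 = 19200 L/h
dose = 122400 / 19200 = 6.375 J/L

6.375 J/L


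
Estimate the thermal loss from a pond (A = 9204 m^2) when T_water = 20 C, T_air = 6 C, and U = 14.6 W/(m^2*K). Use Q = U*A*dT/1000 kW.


Temperature difference dT = 20 - 6 = 14 K
Heat loss (W) = U * A * dT = 14.6 * 9204 * 14 = 1881297.6 W
Convert to kW: 1881297.6 / 1000 = 1881.2976 kW

1881.2976 kW


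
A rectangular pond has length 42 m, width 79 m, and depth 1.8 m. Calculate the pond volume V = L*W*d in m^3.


Base area = L * W = 42 * 79 = 3318 m^2
Volume = area * depth = 3318 * 1.8 = 5972.4 m^3

5972.4 m^3


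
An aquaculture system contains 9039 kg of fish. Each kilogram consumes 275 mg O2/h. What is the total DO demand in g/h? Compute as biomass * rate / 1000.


Total O2 consumption (mg/h) = 9039 kg * 275 mg/(kg*h) = 2485725 mg/h
Convert to g/h: 2485725 / 1000 = 2485.725 g/h

2485.725 g/h


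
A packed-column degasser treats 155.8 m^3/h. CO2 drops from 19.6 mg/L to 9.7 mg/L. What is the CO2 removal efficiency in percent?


CO2_out / CO2_in = 9.7 / 19.6 = 0.49489796
Fraction remaining = 0.49489796
efficiency = (1 - 0.49489796) * 100 = 50.5102 %

50.5102 %


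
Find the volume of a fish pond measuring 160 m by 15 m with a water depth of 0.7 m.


Base area = L * W = 160 * 15 = 2400 m^2
Volume = area * depth = 2400 * 0.7 = 1680 m^3

1680 m^3


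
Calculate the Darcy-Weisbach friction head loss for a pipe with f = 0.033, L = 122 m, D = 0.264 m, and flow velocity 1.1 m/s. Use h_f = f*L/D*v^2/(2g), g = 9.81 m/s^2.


v^2 = 1.1^2 = 1.21 m^2/s^2
L/D = 122/0.264 = 462.12121
h_f = f*(L/D)*v^2/(2g) = 0.033 * 462.12121 * 1.21 / 19.62 = 0.940494 m

0.940494 m


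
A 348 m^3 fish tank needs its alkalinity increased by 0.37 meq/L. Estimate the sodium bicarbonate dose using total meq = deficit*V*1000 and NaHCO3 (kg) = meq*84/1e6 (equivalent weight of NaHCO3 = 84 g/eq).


Tank volume in L = 348 m^3 * 1000 = 348000 L
Total meq required = 0.37 meq/L * 348000 L = 128760 meq
NaHCO3 mass = 128760 meq * 84 mg/meq / 1e6 = 10.8158 kg

10.8158 kg


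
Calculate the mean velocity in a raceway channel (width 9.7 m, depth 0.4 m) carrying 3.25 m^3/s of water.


Cross-sectional area = W * d = 9.7 * 0.4 = 3.88 m^2
Velocity = Q / A = 3.25 / 3.88 = 0.837629 m/s

0.837629 m/s


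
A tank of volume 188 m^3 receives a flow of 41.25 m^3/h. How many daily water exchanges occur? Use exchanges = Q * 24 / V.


Daily flow volume = 41.25 m^3/h * 24 h = 990 m^3/day
Exchanges = daily flow / tank volume = 990 / 188 = 5.26596 exchanges/day

5.26596 exchanges/day


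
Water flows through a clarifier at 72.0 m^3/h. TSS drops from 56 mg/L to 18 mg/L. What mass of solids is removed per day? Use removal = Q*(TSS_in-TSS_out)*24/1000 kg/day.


Concentration drop: TSS_in - TSS_out = 56 - 18 = 38 mg/L
Hourly solids removed = Q * dTSS = 72.0 m^3/h * 38 mg/L = 2736 g/h  (m^3/h * mg/L = g/h)
Daily solids removed = 2736 * 24 = 65664 g/day
Convert g to kg: 65664 / 1000 = 65.664 kg/day

65.664 kg/day


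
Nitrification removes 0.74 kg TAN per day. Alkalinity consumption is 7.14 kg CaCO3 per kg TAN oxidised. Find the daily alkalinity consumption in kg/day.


Alkalinity factor: 7.14 kg CaCO3 consumed per kg TAN nitrified
alk = 0.74 kg TAN * 7.14 = 5.2836 kg CaCO3/day

5.2836 kg CaCO3/day


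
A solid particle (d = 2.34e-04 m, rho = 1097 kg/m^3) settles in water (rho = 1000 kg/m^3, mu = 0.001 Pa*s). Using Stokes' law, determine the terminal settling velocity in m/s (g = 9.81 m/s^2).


Density difference: rho_p - rho_f = 1097 - 1000 = 97 kg/m^3
d^2 = (2.34e-04)^2 = 5.4756e-08 m^2
Numerator = (rho_p - rho_f) * g * d^2 = 97 * 9.81 * 5.4756e-08 = 5.2104167e-05
Denominator = 18 * mu = 18 * 0.001 = 0.018
v_s = 5.2104167e-05 / 0.018 = 0.00289468 m/s
Check: Re = rho_f * v_s * d / mu = 1000 * 0.00289468 * 2.34e-04 / 0.001 = 0.677 < 1, so Stokes' law applies.

0.00289468 m/s


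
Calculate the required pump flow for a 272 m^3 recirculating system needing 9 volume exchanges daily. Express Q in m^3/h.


Daily recirculation volume = 272 m^3 * 9 = 2448 m^3/day
Flow rate Q = daily volume / 24 h = 2448 / 24 = 102 m^3/h

102 m^3/h


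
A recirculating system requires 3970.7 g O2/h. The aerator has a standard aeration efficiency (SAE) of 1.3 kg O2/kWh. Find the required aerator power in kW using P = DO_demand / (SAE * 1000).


SAE in g O2/kWh = 1.3 * 1000 = 1300 g/kWh
P = DO_demand / SAE_g = 3970.7 / 1300 = 3.05438 kW

3.05438 kW


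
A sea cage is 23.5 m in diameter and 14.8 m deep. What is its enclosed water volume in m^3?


r = d/2 = 23.5/2 = 11.75 m
Base area = pi*r^2 = pi*11.75^2 = 433.73614 m^2
Volume = 433.73614 * 14.8 = 6419.29 m^3

6419.29 m^3


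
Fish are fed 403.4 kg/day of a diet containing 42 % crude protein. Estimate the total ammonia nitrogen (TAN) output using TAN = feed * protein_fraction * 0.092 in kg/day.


Protein in feed = 403.4 * 42/100 = 169.428 kg/day
TAN = protein * 0.092 = 169.428 * 0.092 = 15.587376 kg/day

15.587376 kg/day


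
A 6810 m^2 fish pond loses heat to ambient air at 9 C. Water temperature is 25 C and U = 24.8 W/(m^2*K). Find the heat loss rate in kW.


Temperature difference dT = 25 - 9 = 16 K
Heat loss (W) = U * A * dT = 24.8 * 6810 * 16 = 2702208 W
Convert to kW: 2702208 / 1000 = 2702.208 kW

2702.208 kW


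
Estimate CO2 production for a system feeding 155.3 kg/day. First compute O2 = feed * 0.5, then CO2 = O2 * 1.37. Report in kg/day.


O2 = 155.3 * 0.5 = 77.65
CO2 = 77.65 * 1.37 = 106.3805

106.3805 kg/day


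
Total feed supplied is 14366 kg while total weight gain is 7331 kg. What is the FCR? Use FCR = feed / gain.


FCR = feed consumed / weight gained
FCR = 14366 kg / 7331 kg = 1.95962

1.95962


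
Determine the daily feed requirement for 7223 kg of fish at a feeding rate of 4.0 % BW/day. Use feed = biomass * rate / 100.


Feeding rate fraction = 4.0% / 100 = 0.04
Daily feed = 7223 kg * 0.04 = 288.92 kg/day

288.92 kg/day


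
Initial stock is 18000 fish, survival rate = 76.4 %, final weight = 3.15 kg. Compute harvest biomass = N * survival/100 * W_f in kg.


Survivors = 18000 * 76.4/100 = 13752 fish
Harvest biomass = survivors * W_f = 13752 * 3.15 = 43318.8 kg

43318.8 kg


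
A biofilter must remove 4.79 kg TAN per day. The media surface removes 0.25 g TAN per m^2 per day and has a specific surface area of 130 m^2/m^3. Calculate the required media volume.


A = 4.79*1000 / 0.25 = 19160 m^2
V = 19160 / 130 = 147.385

147.385 m^3


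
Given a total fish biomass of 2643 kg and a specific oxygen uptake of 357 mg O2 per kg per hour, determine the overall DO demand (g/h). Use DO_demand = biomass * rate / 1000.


Total O2 consumption (mg/h) = 2643 kg * 357 mg/(kg*h) = 943551 mg/h
Convert to g/h: 943551 / 1000 = 943.551 g/h

943.551 g/h


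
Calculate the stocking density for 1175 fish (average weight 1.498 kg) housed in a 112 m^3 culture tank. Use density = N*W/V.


Total biomass = 1175 fish * 1.498 kg = 1760.15 kg
Density = total biomass / volume = 1760.15 / 112 = 15.7156 kg/m^3

15.7156 kg/m^3


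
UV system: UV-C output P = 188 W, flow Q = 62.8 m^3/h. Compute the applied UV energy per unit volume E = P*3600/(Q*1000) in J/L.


Energy delivered per hour = 188 W * 3600 s = 676800 J/h
Volume treated per hour = 62.8 m^3/h * 1000 = 62800 L/h
dose = 676800 / 62800 = 10.7771 J/L

10.7771 J/L


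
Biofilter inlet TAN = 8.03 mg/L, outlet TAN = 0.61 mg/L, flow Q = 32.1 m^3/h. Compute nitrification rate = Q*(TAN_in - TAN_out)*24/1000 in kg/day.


Concentration drop: TAN_in - TAN_out = 8.03 - 0.61 = 7.42 mg/L
Hourly TAN removed = Q * dTAN = 32.1 m^3/h * 7.42 mg/L = 238.182 g/h  (m^3/h * mg/L = g/h)
Daily TAN removed = 238.182 * 24 = 5716.368 g/day
Convert to kg/day: 5716.368 / 1000 = 5.716368 kg/day

5.716368 kg/day


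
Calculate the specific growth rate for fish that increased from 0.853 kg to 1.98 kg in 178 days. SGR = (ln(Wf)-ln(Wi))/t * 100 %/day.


ln(W_f) = ln(1.98) = 0.68309684
ln(W_i) = ln(0.853) = -0.15899573
ln(W_f) - ln(W_i) = 0.68309684 - -0.15899573 = 0.84209257
SGR = 0.84209257 / 178 * 100 = 0.473086 %/day

0.473086 %/day


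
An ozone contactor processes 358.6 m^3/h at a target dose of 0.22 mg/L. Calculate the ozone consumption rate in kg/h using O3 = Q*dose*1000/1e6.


O3 demand (mg/h) = Q * dose * 1000 = 358.6 * 0.22 * 1000 = 78892 mg/h
Convert mg to kg: 78892 / 1e6 = 0.078892 kg/h

0.078892 kg/h


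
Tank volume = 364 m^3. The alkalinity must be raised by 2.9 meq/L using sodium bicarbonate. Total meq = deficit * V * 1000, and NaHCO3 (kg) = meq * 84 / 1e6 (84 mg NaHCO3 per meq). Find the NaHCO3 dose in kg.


Tank volume in L = 364 m^3 * 1000 = 364000 L
Total meq required = 2.9 meq/L * 364000 L = 1055600 meq
NaHCO3 mass = 1055600 meq * 84 mg/meq / 1e6 = 88.6704 kg

88.6704 kg


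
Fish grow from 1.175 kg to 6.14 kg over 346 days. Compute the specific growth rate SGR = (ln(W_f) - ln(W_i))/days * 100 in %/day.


ln(W_f) = ln(6.14) = 1.8148247
ln(W_i) = ln(1.175) = 0.16126815
ln(W_f) - ln(W_i) = 1.8148247 - 0.16126815 = 1.6535566
SGR = 1.6535566 / 346 * 100 = 0.477907 %/day

0.477907 %/day


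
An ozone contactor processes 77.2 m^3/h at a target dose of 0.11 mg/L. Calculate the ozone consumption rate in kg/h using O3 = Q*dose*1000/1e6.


O3 demand (mg/h) = Q * dose * 1000 = 77.2 * 0.11 * 1000 = 8492 mg/h
Convert mg to kg: 8492 / 1e6 = 0.008492 kg/h

0.008492 kg/h


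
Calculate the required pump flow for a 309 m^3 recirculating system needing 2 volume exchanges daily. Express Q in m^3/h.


Daily recirculation volume = 309 m^3 * 2 = 618 m^3/day
Flow rate Q = daily volume / 24 h = 618 / 24 = 25.75 m^3/h

25.75 m^3/h


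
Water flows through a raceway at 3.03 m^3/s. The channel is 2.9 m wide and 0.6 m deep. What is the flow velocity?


Cross-sectional area = W * d = 2.9 * 0.6 = 1.74 m^2
Velocity = Q / A = 3.03 / 1.74 = 1.74138 m/s

1.74138 m/s


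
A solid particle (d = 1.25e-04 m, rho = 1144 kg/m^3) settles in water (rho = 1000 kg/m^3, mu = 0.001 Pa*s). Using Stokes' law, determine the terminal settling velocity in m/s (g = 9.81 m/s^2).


Density difference: rho_p - rho_f = 1144 - 1000 = 144 kg/m^3
d^2 = (1.25e-04)^2 = 1.5625e-08 m^2
Numerator = (rho_p - rho_f) * g * d^2 = 144 * 9.81 * 1.5625e-08 = 2.20725e-05
Denominator = 18 * mu = 18 * 0.001 = 0.018
v_s = 2.20725e-05 / 0.018 = 0.00122625 m/s
Check: Re = rho_f * v_s * d / mu = 1000 * 0.00122625 * 1.25e-04 / 0.001 = 0.153 < 1, so Stokes' law applies.

0.00122625 m/s


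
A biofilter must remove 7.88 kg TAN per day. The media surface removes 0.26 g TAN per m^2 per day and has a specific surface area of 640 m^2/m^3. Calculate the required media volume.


A = 7.88*1000 / 0.26 = 30307.692 m^2
V = 30307.692 / 640 = 47.3558

47.3558 m^3


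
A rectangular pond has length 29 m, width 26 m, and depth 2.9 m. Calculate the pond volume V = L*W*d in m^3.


Base area = L * W = 29 * 26 = 754 m^2
Volume = area * depth = 754 * 2.9 = 2186.6 m^3

2186.6 m^3


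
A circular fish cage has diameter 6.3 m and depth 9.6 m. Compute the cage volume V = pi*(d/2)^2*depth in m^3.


r = d/2 = 6.3/2 = 3.15 m
Base area = pi*r^2 = pi*3.15^2 = 31.172453 m^2
Volume = 31.172453 * 9.6 = 299.256 m^3

299.256 m^3


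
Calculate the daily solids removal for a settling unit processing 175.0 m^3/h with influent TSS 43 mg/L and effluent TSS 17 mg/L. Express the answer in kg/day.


Concentration drop: TSS_in - TSS_out = 43 - 17 = 26 mg/L
Hourly solids removed = Q * dTSS = 175.0 m^3/h * 26 mg/L = 4550 g/h  (m^3/h * mg/L = g/h)
Daily solids removed = 4550 * 24 = 109200 g/day
Convert g to kg: 109200 / 1000 = 109.2 kg/day

109.2 kg/day


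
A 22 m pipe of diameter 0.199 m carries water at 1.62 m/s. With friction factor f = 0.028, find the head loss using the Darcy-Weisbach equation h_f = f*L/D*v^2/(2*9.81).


v^2 = 1.62^2 = 2.6244 m^2/s^2
L/D = 22/0.199 = 110.55276
h_f = f*(L/D)*v^2/(2g) = 0.028 * 110.55276 * 2.6244 / 19.62 = 0.414056 m

0.414056 m


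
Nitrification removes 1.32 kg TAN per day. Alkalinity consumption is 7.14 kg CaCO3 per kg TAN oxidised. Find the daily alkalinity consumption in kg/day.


Alkalinity factor: 7.14 kg CaCO3 consumed per kg TAN nitrified
alk = 1.32 kg TAN * 7.14 = 9.4248 kg CaCO3/day

9.4248 kg CaCO3/day


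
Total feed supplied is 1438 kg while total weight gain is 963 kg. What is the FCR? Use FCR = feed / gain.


FCR = feed consumed / weight gained
FCR = 1438 kg / 963 kg = 1.49325

1.49325


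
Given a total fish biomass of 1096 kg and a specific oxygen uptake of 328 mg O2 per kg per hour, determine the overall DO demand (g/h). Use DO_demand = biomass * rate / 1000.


Total O2 consumption (mg/h) = 1096 kg * 328 mg/(kg*h) = 359488 mg/h
Convert to g/h: 359488 / 1000 = 359.488 g/h

359.488 g/h


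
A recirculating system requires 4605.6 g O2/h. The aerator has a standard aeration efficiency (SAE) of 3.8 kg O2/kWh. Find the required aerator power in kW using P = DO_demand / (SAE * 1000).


SAE in g O2/kWh = 3.8 * 1000 = 3800 g/kWh
P = DO_demand / SAE_g = 4605.6 / 3800 = 1.212 kW

1.212 kW


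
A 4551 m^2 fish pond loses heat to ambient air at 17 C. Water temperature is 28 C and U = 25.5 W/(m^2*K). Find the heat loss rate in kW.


Temperature difference dT = 28 - 17 = 11 K
Heat loss (W) = U * A * dT = 25.5 * 4551 * 11 = 1276555.5 W
Convert to kW: 1276555.5 / 1000 = 1276.5555 kW

1276.5555 kW


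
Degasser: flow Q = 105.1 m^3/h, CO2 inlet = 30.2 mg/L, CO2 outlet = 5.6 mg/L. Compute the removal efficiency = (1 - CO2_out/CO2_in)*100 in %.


CO2_out / CO2_in = 5.6 / 30.2 = 0.18543046
Fraction remaining = 0.18543046
efficiency = (1 - 0.18543046) * 100 = 81.457 %

81.457 %


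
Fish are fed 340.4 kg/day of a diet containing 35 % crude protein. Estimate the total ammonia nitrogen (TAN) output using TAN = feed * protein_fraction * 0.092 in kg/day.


Protein in feed = 340.4 * 35/100 = 119.14 kg/day
TAN = protein * 0.092 = 119.14 * 0.092 = 10.96088 kg/day

10.96088 kg/day


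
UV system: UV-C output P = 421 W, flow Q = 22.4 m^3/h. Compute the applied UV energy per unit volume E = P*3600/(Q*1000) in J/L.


Energy delivered per hour = 421 W * 3600 s = 1515600 J/h
Volume treated per hour = 22.4 m^3/h * 1000 = 22400 L/h
dose = 1515600 / 22400 = 67.6607 J/L

67.6607 J/L


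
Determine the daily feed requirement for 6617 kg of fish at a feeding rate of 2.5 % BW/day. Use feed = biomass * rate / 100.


Feeding rate fraction = 2.5% / 100 = 0.025
Daily feed = 6617 kg * 0.025 = 165.425 kg/day

165.425 kg/day


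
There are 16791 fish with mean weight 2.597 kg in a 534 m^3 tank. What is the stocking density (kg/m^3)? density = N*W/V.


Total biomass = 16791 fish * 2.597 kg = 43606.227 kg
Density = total biomass / volume = 43606.227 / 534 = 81.6596 kg/m^3

81.6596 kg/m^3


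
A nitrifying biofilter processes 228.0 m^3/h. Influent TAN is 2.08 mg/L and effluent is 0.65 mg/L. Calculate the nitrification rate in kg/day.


Concentration drop: TAN_in - TAN_out = 2.08 - 0.65 = 1.43 mg/L
Hourly TAN removed = Q * dTAN = 228.0 m^3/h * 1.43 mg/L = 326.04 g/h  (m^3/h * mg/L = g/h)
Daily TAN removed = 326.04 * 24 = 7824.96 g/day
Convert to kg/day: 7824.96 / 1000 = 7.82496 kg/day

7.82496 kg/day


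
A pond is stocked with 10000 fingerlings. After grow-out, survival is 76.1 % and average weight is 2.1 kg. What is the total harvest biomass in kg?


Survivors = 10000 * 76.1/100 = 7610 fish
Harvest biomass = survivors * W_f = 7610 * 2.1 = 15981 kg

15981 kg


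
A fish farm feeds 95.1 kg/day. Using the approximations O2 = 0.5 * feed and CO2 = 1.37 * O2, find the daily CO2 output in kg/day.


O2 = 95.1 * 0.5 = 47.55
CO2 = 47.55 * 1.37 = 65.1435

65.1435 kg/day


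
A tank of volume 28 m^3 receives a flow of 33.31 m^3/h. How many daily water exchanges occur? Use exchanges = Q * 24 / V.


Daily flow volume = 33.31 m^3/h * 24 h = 799.44 m^3/day
Exchanges = daily flow / tank volume = 799.44 / 28 = 28.5514 exchanges/day

28.5514 exchanges/day


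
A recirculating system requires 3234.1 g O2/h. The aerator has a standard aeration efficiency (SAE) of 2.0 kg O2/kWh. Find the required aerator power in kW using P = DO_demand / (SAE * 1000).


SAE in g O2/kWh = 2.0 * 1000 = 2000 g/kWh
P = DO_demand / SAE_g = 3234.1 / 2000 = 1.61705 kW

1.61705 kW


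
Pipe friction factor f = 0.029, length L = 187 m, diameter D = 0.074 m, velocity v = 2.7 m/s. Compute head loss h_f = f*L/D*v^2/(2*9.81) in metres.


v^2 = 2.7^2 = 7.29 m^2/s^2
L/D = 187/0.074 = 2527.027
h_f = f*(L/D)*v^2/(2g) = 0.029 * 2527.027 * 7.29 / 19.62 = 27.2293 m

27.2293 m


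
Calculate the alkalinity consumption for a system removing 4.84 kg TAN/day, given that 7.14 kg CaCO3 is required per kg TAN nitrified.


Alkalinity factor: 7.14 kg CaCO3 consumed per kg TAN nitrified
alk = 4.84 kg TAN * 7.14 = 34.5576 kg CaCO3/day

34.5576 kg CaCO3/day


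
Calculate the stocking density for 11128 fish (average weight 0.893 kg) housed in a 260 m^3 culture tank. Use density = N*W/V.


Total biomass = 11128 fish * 0.893 kg = 9937.304 kg
Density = total biomass / volume = 9937.304 / 260 = 38.2204 kg/m^3

38.2204 kg/m^3


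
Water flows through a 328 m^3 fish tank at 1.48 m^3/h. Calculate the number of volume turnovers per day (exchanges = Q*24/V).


Daily flow volume = 1.48 m^3/h * 24 h = 35.52 m^3/day
Exchanges = daily flow / tank volume = 35.52 / 328 = 0.108293 exchanges/day

0.108293 exchanges/day


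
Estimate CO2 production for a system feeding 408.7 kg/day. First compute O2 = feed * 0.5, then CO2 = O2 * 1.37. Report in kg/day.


O2 = 408.7 * 0.5 = 204.35
CO2 = 204.35 * 1.37 = 279.9595

279.9595 kg/day


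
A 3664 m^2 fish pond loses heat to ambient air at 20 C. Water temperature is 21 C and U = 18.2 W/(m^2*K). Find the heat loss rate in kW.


Temperature difference dT = 21 - 20 = 1 K
Heat loss (W) = U * A * dT = 18.2 * 3664 * 1 = 66684.8 W
Convert to kW: 66684.8 / 1000 = 66.6848 kW

66.6848 kW


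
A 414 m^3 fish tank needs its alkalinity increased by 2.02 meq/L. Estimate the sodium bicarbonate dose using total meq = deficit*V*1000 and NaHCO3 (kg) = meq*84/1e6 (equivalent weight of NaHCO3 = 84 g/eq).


Tank volume in L = 414 m^3 * 1000 = 414000 L
Total meq required = 2.02 meq/L * 414000 L = 836280 meq
NaHCO3 mass = 836280 meq * 84 mg/meq / 1e6 = 70.2475 kg

70.2475 kg


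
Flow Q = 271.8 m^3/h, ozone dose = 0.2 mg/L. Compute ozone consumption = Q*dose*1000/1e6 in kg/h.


O3 demand (mg/h) = Q * dose * 1000 = 271.8 * 0.2 * 1000 = 54360 mg/h
Convert mg to kg: 54360 / 1e6 = 0.05436 kg/h

0.05436 kg/h


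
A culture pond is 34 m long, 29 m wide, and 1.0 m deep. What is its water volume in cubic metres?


Base area = L * W = 34 * 29 = 986 m^2
Volume = area * depth = 986 * 1.0 = 986 m^3

986 m^3


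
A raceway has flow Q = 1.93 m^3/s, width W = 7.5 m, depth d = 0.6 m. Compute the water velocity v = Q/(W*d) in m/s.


Cross-sectional area = W * d = 7.5 * 0.6 = 4.5 m^2
Velocity = Q / A = 1.93 / 4.5 = 0.428889 m/s

0.428889 m/s


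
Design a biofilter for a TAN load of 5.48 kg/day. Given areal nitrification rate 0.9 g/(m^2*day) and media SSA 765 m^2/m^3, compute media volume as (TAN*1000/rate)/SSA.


A = 5.48*1000 / 0.9 = 6088.8889 m^2
V = 6088.8889 / 765 = 7.95933

7.95933 m^3


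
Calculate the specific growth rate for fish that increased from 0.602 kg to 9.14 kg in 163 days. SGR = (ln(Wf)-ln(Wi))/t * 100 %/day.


ln(W_f) = ln(9.14) = 2.2126604
ln(W_i) = ln(0.602) = -0.50749783
ln(W_f) - ln(W_i) = 2.2126604 - -0.50749783 = 2.7201582
SGR = 2.7201582 / 163 * 100 = 1.66881 %/day

1.66881 %/day


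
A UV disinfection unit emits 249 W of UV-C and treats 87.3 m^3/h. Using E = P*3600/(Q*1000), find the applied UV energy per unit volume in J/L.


Energy delivered per hour = 249 W * 3600 s = 896400 J/h
Volume treated per hour = 87.3 m^3/h * 1000 = 87300 L/h
dose = 896400 / 87300 = 10.268 J/L

10.268 J/L


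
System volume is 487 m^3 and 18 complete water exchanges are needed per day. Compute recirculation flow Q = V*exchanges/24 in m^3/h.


Daily recirculation volume = 487 m^3 * 18 = 8766 m^3/day
Flow rate Q = daily volume / 24 h = 8766 / 24 = 365.25 m^3/h

365.25 m^3/h


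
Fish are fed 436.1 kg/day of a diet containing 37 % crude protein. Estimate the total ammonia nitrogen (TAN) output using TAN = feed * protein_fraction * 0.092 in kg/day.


Protein in feed = 436.1 * 37/100 = 161.357 kg/day
TAN = protein * 0.092 = 161.357 * 0.092 = 14.844844 kg/day

14.844844 kg/day


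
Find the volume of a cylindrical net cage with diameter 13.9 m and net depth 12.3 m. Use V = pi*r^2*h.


r = d/2 = 13.9/2 = 6.95 m
Base area = pi*r^2 = pi*6.95^2 = 151.74678 m^2
Volume = 151.74678 * 12.3 = 1866.49 m^3

1866.49 m^3


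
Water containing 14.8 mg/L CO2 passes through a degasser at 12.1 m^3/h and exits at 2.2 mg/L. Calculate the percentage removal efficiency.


CO2_out / CO2_in = 2.2 / 14.8 = 0.14864865
Fraction remaining = 0.14864865
efficiency = (1 - 0.14864865) * 100 = 85.1351 %

85.1351 %


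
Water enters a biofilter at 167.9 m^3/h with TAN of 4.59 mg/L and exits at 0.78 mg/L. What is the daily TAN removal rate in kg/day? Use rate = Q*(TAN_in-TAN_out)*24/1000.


Concentration drop: TAN_in - TAN_out = 4.59 - 0.78 = 3.81 mg/L
Hourly TAN removed = Q * dTAN = 167.9 m^3/h * 3.81 mg/L = 639.699 g/h  (m^3/h * mg/L = g/h)
Daily TAN removed = 639.699 * 24 = 15352.776 g/day
Convert to kg/day: 15352.776 / 1000 = 15.352776 kg/day

15.352776 kg/day


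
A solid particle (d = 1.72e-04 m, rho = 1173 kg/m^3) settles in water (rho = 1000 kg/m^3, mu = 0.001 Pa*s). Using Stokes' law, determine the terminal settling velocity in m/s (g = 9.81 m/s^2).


Density difference: rho_p - rho_f = 1173 - 1000 = 173 kg/m^3
d^2 = (1.72e-04)^2 = 2.9584e-08 m^2
Numerator = (rho_p - rho_f) * g * d^2 = 173 * 9.81 * 2.9584e-08 = 5.0207894e-05
Denominator = 18 * mu = 18 * 0.001 = 0.018
v_s = 5.0207894e-05 / 0.018 = 0.00278933 m/s
Check: Re = rho_f * v_s * d / mu = 1000 * 0.00278933 * 1.72e-04 / 0.001 = 0.48 < 1, so Stokes' law applies.

0.00278933 m/s
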